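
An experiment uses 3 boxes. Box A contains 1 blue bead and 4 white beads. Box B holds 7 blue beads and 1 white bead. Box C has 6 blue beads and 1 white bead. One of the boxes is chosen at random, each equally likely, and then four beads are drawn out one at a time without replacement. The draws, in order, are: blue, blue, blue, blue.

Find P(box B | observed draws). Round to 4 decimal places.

Under each hypothesis, the probability of the observed sequence is: P(data | box A) = (1/5)(0/4) = 0; P(data | box B) = (7/8)(6/7)(5/6)(4/5) = 1/2; P(data | box C) = (6/7)(5/6)(4/5)(3/4) = 3/7.
The prior-weighted likelihoods are 1/3 · 0 = 0, 1/3 · 1/2 = 1/6, 1/3 · 3/7 = 1/7; these sum to 13/42.
Hence P(box B | data) = (1/6) / (13/42) = 7/13.

0.5385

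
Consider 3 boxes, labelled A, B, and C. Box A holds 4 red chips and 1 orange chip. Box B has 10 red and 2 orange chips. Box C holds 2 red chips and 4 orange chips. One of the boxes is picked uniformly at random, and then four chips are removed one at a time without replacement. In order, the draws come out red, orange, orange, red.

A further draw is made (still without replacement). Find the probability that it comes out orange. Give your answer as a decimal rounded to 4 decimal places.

0.8148

For each hypothesis, P(data | H) works out to: P(data | box A) = (4/5)(1/4)(0/3) = 0; P(data | box B) = (10/12)(2/11)(1/10)(9/9) = 1/66; P(data | box C) = (2/6)(4/5)(3/4)(1/3) = 1/15.
The prior-weighted likelihoods are 1/3 · 0 = 0, 1/3 · 1/66 = 1/198, 1/3 · 1/15 = 1/45; with total 3/110.
Normalising, the posterior is P(box A | data) = 0, P(box B | data) = 5/27, P(box C | data) = 22/27.
The predictive probability is P(orange next | data) = (0)(5/27) + (1)(22/27) = 22/27.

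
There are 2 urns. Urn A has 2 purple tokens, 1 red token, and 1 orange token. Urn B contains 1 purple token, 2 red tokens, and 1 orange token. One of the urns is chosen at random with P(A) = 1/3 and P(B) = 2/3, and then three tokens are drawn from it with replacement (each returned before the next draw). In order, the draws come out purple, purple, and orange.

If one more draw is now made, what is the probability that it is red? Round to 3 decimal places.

0.333

The likelihood of the observed sequence under each hypothesis: P(data | urn A) = (2/4)(2/4)(1/4) = 1/16; P(data | urn B) = (1/4)(1/4)(1/4) = 1/64.
Weighting by the prior gives 1/3 · 1/16 = 1/48, 2/3 · 1/64 = 1/96; these sum to 1/32.
The posterior is then P(urn A | data) = 2/3, P(urn B | data) = 1/3.
So P(red next | data) = Σ P(red next | H) P(H | data) = (1/4)(2/3) + (1/2)(1/3) = 1/3.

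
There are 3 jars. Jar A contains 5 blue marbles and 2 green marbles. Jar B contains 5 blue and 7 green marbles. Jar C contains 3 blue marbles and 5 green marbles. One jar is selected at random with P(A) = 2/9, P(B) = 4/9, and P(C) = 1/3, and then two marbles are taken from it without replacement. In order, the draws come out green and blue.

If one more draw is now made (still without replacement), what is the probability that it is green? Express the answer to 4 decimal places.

0.5415

Compute the likelihood of the observed sequence for each case: P(data | jar A) = (2/7)(5/6) = 0.2381; P(data | jar B) = (7/12)(5/11) = 0.26515; P(data | jar C) = (5/8)(3/7) = 0.26786.
Multiplying each by its prior: 2/9 · 0.2381 = 0.05291, 4/9 · 0.26515 = 0.11785, 1/3 · 0.26786 = 0.089286; these sum to 0.26004.
The posterior is then P(jar A | data) = 0.20347, P(jar B | data) = 0.45318, P(jar C | data) = 0.34335.
Averaging over the posterior, P(green next | data) = (1/5)(0.20347) + (3/5)(0.45318) + (2/3)(0.34335) = 0.5415.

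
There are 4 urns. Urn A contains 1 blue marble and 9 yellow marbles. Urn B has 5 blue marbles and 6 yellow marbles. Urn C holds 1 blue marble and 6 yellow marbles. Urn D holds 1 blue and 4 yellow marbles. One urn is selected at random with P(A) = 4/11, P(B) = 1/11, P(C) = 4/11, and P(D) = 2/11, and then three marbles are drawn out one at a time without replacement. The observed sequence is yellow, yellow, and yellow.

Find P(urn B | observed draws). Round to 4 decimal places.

Under each hypothesis, the probability of the observed sequence is: P(data | urn A) = (9/10)(8/9)(7/8) = 0.7; P(data | urn B) = (6/11)(5/10)(4/9) = 0.12121; P(data | urn C) = (6/7)(5/6)(4/5) = 0.57143; P(data | urn D) = (4/5)(3/4)(2/3) = 0.4.
Multiplying each by its prior: 4/11 · 0.7 = 0.25455, 1/11 · 0.12121 = 0.011019, 4/11 · 0.57143 = 0.20779, 2/11 · 0.4 = 0.072727; these sum to 0.54608.
So P(urn B | data) = (0.011019) / (0.54608) = 0.020179.

0.0202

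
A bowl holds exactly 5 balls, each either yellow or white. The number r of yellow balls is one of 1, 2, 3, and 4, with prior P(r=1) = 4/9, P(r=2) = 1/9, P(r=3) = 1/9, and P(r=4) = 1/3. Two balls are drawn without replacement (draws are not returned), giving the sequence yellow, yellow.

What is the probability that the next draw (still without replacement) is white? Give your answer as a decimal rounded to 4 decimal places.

Compute the likelihood of the observed sequence for each case: P(data | r = 1) = (1/5)(0/4) = 0; P(data | r = 2) = (2/5)(1/4) = 1/10; P(data | r = 3) = (3/5)(2/4) = 3/10; P(data | r = 4) = (4/5)(3/4) = 3/5.
Multiplying each by its prior: 4/9 · 0 = 0, 1/9 · 1/10 = 1/90, 1/9 · 3/10 = 1/30, 1/3 · 3/5 = 1/5; these sum to 11/45.
The posterior is then P(r = 1 | data) = 0, P(r = 2 | data) = 1/22, P(r = 3 | data) = 3/22, P(r = 4 | data) = 9/11.
The predictive probability is P(white next | data) = (1)(1/22) + (2/3)(3/22) + (1/3)(9/11) = 9/22.

0.4091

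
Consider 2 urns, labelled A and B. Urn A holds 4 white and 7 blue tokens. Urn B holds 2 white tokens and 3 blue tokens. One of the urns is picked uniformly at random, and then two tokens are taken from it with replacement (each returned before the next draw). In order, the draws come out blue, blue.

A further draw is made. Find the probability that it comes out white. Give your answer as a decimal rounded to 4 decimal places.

For each hypothesis, P(data | H) works out to: P(data | urn A) = (7/11)(7/11) = 0.40496; P(data | urn B) = (3/5)(3/5) = 0.36.
Multiplying each by its prior: 1/2 · 0.40496 = 0.20248, 1/2 · 0.36 = 0.18; summing to 0.38248.
The posterior is then P(urn A | data) = 0.52939, P(urn B | data) = 0.47061.
Averaging over the posterior, P(white next | data) = (4/11)(0.52939) + (2/5)(0.47061) = 0.38075.

0.3807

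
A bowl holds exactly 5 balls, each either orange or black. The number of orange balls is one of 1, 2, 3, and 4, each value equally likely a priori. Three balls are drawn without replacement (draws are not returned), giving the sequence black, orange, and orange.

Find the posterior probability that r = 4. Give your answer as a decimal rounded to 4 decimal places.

The likelihood of the observed sequence under each hypothesis: P(data | r = 1) = (4/5)(1/4)(0/3) = 0; P(data | r = 2) = (3/5)(2/4)(1/3) = 1/10; P(data | r = 3) = (2/5)(3/4)(2/3) = 1/5; P(data | r = 4) = (1/5)(4/4)(3/3) = 1/5.
The prior-weighted likelihoods are 1/4 · 0 = 0, 1/4 · 1/10 = 1/40, 1/4 · 1/5 = 1/20, 1/4 · 1/5 = 1/20; with total 1/8.
Therefore the posterior P(r = 4 | data) = (1/20) / (1/8) = 2/5.

0.4000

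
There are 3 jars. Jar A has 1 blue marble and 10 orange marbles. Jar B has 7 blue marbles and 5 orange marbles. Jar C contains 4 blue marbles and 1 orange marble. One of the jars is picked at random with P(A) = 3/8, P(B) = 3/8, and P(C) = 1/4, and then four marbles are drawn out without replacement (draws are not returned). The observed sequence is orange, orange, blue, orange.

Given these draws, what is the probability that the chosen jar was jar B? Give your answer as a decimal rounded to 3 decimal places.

The likelihood of the observed sequence under each hypothesis: P(data | jar A) = (10/11)(9/10)(1/9)(8/8) = 1/11; P(data | jar B) = (5/12)(4/11)(7/10)(3/9) = 7/198; P(data | jar C) = (1/5)(0/4) = 0.
Multiplying each by its prior: 3/8 · 1/11 = 3/88, 3/8 · 7/198 = 7/528, 1/4 · 0 = 0; these sum to 25/528.
Therefore the posterior P(jar B | data) = (7/528) / (25/528) = 7/25.

0.280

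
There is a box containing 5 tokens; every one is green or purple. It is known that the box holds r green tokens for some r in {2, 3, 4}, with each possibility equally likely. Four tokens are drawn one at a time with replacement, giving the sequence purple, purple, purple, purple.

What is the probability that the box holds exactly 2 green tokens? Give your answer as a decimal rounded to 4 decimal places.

The likelihood of the observed sequence under each hypothesis: P(data | r = 2) = (3/5)(3/5)(3/5)(3/5) = 0.1296; P(data | r = 3) = (2/5)(2/5)(2/5)(2/5) = 0.0256; P(data | r = 4) = (1/5)(1/5)(1/5)(1/5) = 0.0016.
The prior-weighted likelihoods are 1/3 · 0.1296 = 0.0432, 1/3 · 0.0256 = 0.0085333, 1/3 · 0.0016 = 0.00053333; with total 0.052267.
Hence P(r = 2 | data) = (0.0432) / (0.052267) = 0.82653.

0.8265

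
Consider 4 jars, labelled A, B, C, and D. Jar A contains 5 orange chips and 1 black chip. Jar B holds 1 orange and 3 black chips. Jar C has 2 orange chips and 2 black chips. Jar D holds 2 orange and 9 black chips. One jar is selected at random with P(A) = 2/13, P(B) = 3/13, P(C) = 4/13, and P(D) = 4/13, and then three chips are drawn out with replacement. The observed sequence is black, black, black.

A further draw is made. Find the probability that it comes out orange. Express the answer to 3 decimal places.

For each hypothesis, P(data | H) works out to: P(data | jar A) = (1/6)(1/6)(1/6) = 0.0046296; P(data | jar B) = (3/4)(3/4)(3/4) = 0.42188; P(data | jar C) = (2/4)(2/4)(2/4) = 0.125; P(data | jar D) = (9/11)(9/11)(9/11) = 0.54771.
Weighting by the prior gives 2/13 · 0.0046296 = 0.00071225, 3/13 · 0.42188 = 0.097356, 4/13 · 0.125 = 0.038462, 4/13 · 0.54771 = 0.16853; summing to 0.30506.
The posterior is then P(jar A | data) = 0.0023348, P(jar B | data) = 0.31914, P(jar C | data) = 0.12608, P(jar D | data) = 0.55244.
Averaging over the posterior, P(orange next | data) = (5/6)(0.0023348) + (1/4)(0.31914) + (1/2)(0.12608) + (2/11)(0.55244) = 0.24522.

0.245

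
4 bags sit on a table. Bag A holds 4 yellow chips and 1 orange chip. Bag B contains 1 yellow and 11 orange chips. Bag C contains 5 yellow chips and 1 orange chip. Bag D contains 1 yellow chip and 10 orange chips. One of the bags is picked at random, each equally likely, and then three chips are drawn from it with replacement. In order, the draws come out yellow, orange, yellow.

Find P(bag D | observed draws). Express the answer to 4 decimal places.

0.0292

Under each hypothesis, the probability of the observed sequence is: P(data | bag A) = (4/5)(1/5)(4/5) = 0.128; P(data | bag B) = (1/12)(11/12)(1/12) = 0.0063657; P(data | bag C) = (5/6)(1/6)(5/6) = 0.11574; P(data | bag D) = (1/11)(10/11)(1/11) = 0.0075131.
Multiplying each by its prior: 1/4 · 0.128 = 0.032, 1/4 · 0.0063657 = 0.0015914, 1/4 · 0.11574 = 0.028935, 1/4 · 0.0075131 = 0.0018783; summing to 0.064405.
Therefore the posterior P(bag D | data) = (0.0018783) / (0.064405) = 0.029164.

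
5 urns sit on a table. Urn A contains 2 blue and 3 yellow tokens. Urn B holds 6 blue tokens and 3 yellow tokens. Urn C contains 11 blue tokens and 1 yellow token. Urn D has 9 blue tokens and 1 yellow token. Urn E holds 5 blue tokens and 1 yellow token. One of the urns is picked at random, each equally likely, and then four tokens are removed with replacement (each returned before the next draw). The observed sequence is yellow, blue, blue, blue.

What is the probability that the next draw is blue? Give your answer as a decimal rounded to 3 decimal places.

0.772

The likelihood of the observed sequence under each hypothesis: P(data | urn A) = (3/5)(2/5)(2/5)(2/5) = 0.0384; P(data | urn B) = (3/9)(6/9)(6/9)(6/9) = 0.098765; P(data | urn C) = (1/12)(11/12)(11/12)(11/12) = 0.064188; P(data | urn D) = (1/10)(9/10)(9/10)(9/10) = 0.0729; P(data | urn E) = (1/6)(5/6)(5/6)(5/6) = 0.096451.
Weighting by the prior gives 1/5 · 0.0384 = 0.00768, 1/5 · 0.098765 = 0.019753, 1/5 · 0.064188 = 0.012838, 1/5 · 0.0729 = 0.01458, 1/5 · 0.096451 = 0.01929; with total 0.074141.
The posterior is then P(urn A | data) = 0.10359, P(urn B | data) = 0.26643, P(urn C | data) = 0.17315, P(urn D | data) = 0.19665, P(urn E | data) = 0.26018.
The predictive probability is P(blue next | data) = (2/5)(0.10359) + (2/3)(0.26643) + (11/12)(0.17315) + (9/10)(0.19665) + (5/6)(0.26018) = 0.77158.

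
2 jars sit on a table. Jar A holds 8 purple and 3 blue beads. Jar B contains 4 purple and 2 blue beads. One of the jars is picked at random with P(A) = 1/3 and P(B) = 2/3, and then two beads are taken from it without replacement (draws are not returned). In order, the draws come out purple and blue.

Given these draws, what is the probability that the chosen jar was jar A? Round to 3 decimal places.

0.290

Compute the likelihood of the observed sequence for each case: P(data | jar A) = (8/11)(3/10) = 12/55; P(data | jar B) = (4/6)(2/5) = 4/15.
Weighting by the prior gives 1/3 · 12/55 = 4/55, 2/3 · 4/15 = 8/45; with total 124/495.
Hence P(jar A | data) = (4/55) / (124/495) = 9/31.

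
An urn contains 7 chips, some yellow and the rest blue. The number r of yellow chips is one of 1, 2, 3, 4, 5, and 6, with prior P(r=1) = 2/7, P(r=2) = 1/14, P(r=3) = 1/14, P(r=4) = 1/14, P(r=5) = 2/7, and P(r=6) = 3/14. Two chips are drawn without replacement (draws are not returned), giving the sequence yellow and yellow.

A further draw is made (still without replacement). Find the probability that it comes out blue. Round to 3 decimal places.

For each hypothesis, P(data | H) works out to: P(data | r = 1) = (1/7)(0/6) = 0; P(data | r = 2) = (2/7)(1/6) = 1/21; P(data | r = 3) = (3/7)(2/6) = 1/7; P(data | r = 4) = (4/7)(3/6) = 2/7; P(data | r = 5) = (5/7)(4/6) = 10/21; P(data | r = 6) = (6/7)(5/6) = 5/7.
Multiplying each by its prior: 2/7 · 0 = 0, 1/14 · 1/21 = 1/294, 1/14 · 1/7 = 1/98, 1/14 · 2/7 = 1/49, 2/7 · 10/21 = 20/147, 3/14 · 5/7 = 15/98; summing to 95/294.
Dividing through by the total gives posterior P(r = 1 | data) = 0, P(r = 2 | data) = 1/95, P(r = 3 | data) = 3/95, P(r = 4 | data) = 6/95, P(r = 5 | data) = 8/19, P(r = 6 | data) = 9/19.
The predictive probability is P(blue next | data) = (1)(1/95) + (4/5)(3/95) + (3/5)(6/95) + (2/5)(8/19) + (1/5)(9/19) = 32/95.

0.337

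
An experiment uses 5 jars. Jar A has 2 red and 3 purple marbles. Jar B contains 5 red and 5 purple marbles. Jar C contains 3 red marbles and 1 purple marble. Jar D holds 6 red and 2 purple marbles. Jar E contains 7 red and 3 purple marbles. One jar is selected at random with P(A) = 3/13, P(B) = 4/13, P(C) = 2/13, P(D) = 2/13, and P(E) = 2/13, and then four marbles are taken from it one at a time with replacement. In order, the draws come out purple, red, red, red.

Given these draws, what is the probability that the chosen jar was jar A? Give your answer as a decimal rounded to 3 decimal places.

The likelihood of the observed sequence under each hypothesis: P(data | jar A) = (3/5)(2/5)(2/5)(2/5) = 0.0384; P(data | jar B) = (5/10)(5/10)(5/10)(5/10) = 0.0625; P(data | jar C) = (1/4)(3/4)(3/4)(3/4) = 0.10547; P(data | jar D) = (2/8)(6/8)(6/8)(6/8) = 0.10547; P(data | jar E) = (3/10)(7/10)(7/10)(7/10) = 0.1029.
The prior-weighted likelihoods are 3/13 · 0.0384 = 0.0088615, 4/13 · 0.0625 = 0.019231, 2/13 · 0.10547 = 0.016226, 2/13 · 0.10547 = 0.016226, 2/13 · 0.1029 = 0.015831; these sum to 0.076375.
Hence P(jar A | data) = (0.0088615) / (0.076375) = 0.11603.

0.116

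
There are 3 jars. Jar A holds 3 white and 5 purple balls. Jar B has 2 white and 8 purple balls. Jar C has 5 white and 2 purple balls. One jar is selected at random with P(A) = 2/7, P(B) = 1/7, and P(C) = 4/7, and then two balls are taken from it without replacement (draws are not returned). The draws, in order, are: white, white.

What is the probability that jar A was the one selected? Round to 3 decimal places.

For each hypothesis, P(data | H) works out to: P(data | jar A) = (3/8)(2/7) = 0.10714; P(data | jar B) = (2/10)(1/9) = 0.022222; P(data | jar C) = (5/7)(4/6) = 0.47619.
Weighting by the prior gives 2/7 · 0.10714 = 0.030612, 1/7 · 0.022222 = 0.0031746, 4/7 · 0.47619 = 0.27211; summing to 0.3059.
Hence P(jar A | data) = (0.030612) / (0.3059) = 0.10007.

0.100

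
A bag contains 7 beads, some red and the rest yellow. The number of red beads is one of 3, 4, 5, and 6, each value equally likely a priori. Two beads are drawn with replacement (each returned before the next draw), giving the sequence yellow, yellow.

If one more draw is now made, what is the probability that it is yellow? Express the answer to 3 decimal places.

0.476

Under each hypothesis, the probability of the observed sequence is: P(data | r = 3) = (4/7)(4/7) = 16/49; P(data | r = 4) = (3/7)(3/7) = 9/49; P(data | r = 5) = (2/7)(2/7) = 4/49; P(data | r = 6) = (1/7)(1/7) = 1/49.
Weighting by the prior gives 1/4 · 16/49 = 4/49, 1/4 · 9/49 = 9/196, 1/4 · 4/49 = 1/49, 1/4 · 1/49 = 1/196; summing to 15/98.
Dividing through by the total gives posterior P(r = 3 | data) = 8/15, P(r = 4 | data) = 3/10, P(r = 5 | data) = 2/15, P(r = 6 | data) = 1/30.
Averaging over the posterior, P(yellow next | data) = (4/7)(8/15) + (3/7)(3/10) + (2/7)(2/15) + (1/7)(1/30) = 10/21.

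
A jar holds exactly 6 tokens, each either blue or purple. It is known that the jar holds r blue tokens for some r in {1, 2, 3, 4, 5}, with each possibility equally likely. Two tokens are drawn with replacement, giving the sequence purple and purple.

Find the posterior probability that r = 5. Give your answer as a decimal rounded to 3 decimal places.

0.018

Under each hypothesis, the probability of the observed sequence is: P(data | r = 1) = (5/6)(5/6) = 25/36; P(data | r = 2) = (4/6)(4/6) = 4/9; P(data | r = 3) = (3/6)(3/6) = 1/4; P(data | r = 4) = (2/6)(2/6) = 1/9; P(data | r = 5) = (1/6)(1/6) = 1/36.
Weighting by the prior gives 1/5 · 25/36 = 5/36, 1/5 · 4/9 = 4/45, 1/5 · 1/4 = 1/20, 1/5 · 1/9 = 1/45, 1/5 · 1/36 = 1/180; with total 11/36.
Therefore the posterior P(r = 5 | data) = (1/180) / (11/36) = 1/55.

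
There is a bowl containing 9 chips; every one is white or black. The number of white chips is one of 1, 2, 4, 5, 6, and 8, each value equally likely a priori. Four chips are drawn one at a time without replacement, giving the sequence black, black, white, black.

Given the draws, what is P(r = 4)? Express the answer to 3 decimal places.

0.208

Compute the likelihood of the observed sequence for each case: P(data | r = 1) = (8/9)(7/8)(1/7)(6/6) = 1/9; P(data | r = 2) = (7/9)(6/8)(2/7)(5/6) = 5/36; P(data | r = 4) = (5/9)(4/8)(4/7)(3/6) = 5/63; P(data | r = 5) = (4/9)(3/8)(5/7)(2/6) = 5/126; P(data | r = 6) = (3/9)(2/8)(6/7)(1/6) = 1/84; P(data | r = 8) = (1/9)(0/8) = 0.
Multiplying each by its prior: 1/6 · 1/9 = 1/54, 1/6 · 5/36 = 5/216, 1/6 · 5/63 = 5/378, 1/6 · 5/126 = 5/756, 1/6 · 1/84 = 1/504, 1/6 · 0 = 0; with total 4/63.
Therefore the posterior P(r = 4 | data) = (5/378) / (4/63) = 5/24.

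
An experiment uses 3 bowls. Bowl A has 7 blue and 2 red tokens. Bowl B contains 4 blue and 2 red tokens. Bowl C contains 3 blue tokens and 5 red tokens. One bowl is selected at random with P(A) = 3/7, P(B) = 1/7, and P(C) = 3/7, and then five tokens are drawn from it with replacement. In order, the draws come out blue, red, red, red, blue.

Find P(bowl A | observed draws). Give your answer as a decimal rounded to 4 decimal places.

0.1429

Under each hypothesis, the probability of the observed sequence is: P(data | bowl A) = (7/9)(2/9)(2/9)(2/9)(7/9) = 0.0066386; P(data | bowl B) = (4/6)(2/6)(2/6)(2/6)(4/6) = 0.016461; P(data | bowl C) = (3/8)(5/8)(5/8)(5/8)(3/8) = 0.034332.
Multiplying each by its prior: 3/7 · 0.0066386 = 0.0028451, 1/7 · 0.016461 = 0.0023516, 3/7 · 0.034332 = 0.014714; these sum to 0.01991.
Therefore the posterior P(bowl A | data) = (0.0028451) / (0.01991) = 0.14289.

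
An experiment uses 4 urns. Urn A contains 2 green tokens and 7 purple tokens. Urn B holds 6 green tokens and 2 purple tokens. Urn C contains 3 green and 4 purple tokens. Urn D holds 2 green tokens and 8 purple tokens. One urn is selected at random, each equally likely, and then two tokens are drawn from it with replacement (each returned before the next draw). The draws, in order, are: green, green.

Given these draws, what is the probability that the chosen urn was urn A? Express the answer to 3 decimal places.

0.059

The likelihood of the observed sequence under each hypothesis: P(data | urn A) = (2/9)(2/9) = 0.049383; P(data | urn B) = (6/8)(6/8) = 0.5625; P(data | urn C) = (3/7)(3/7) = 0.18367; P(data | urn D) = (2/10)(2/10) = 0.04.
Multiplying each by its prior: 1/4 · 0.049383 = 0.012346, 1/4 · 0.5625 = 0.14062, 1/4 · 0.18367 = 0.045918, 1/4 · 0.04 = 0.01; with total 0.20889.
So P(urn A | data) = (0.012346) / (0.20889) = 0.059102.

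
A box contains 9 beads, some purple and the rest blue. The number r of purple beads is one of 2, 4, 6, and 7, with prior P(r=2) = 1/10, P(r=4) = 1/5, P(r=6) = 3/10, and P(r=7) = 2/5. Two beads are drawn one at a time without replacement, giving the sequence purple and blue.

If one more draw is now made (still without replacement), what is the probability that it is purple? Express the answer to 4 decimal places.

0.6446

Compute the likelihood of the observed sequence for each case: P(data | r = 2) = (2/9)(7/8) = 7/36; P(data | r = 4) = (4/9)(5/8) = 5/18; P(data | r = 6) = (6/9)(3/8) = 1/4; P(data | r = 7) = (7/9)(2/8) = 7/36.
Multiplying each by its prior: 1/10 · 7/36 = 7/360, 1/5 · 5/18 = 1/18, 3/10 · 1/4 = 3/40, 2/5 · 7/36 = 7/90; summing to 41/180.
The posterior is then P(r = 2 | data) = 7/82, P(r = 4 | data) = 10/41, P(r = 6 | data) = 27/82, P(r = 7 | data) = 14/41.
So P(purple next | data) = Σ P(purple next | H) P(H | data) = (1/7)(7/82) + (3/7)(10/41) + (5/7)(27/82) + (6/7)(14/41) = 185/287.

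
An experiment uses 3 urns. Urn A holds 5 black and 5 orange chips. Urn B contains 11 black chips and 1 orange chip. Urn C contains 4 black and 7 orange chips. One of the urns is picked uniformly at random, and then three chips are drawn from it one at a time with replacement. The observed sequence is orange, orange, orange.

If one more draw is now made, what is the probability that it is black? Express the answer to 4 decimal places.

0.4089

Compute the likelihood of the observed sequence for each case: P(data | urn A) = (5/10)(5/10)(5/10) = 0.125; P(data | urn B) = (1/12)(1/12)(1/12) = 0.0005787; P(data | urn C) = (7/11)(7/11)(7/11) = 0.2577.
Multiplying each by its prior: 1/3 · 0.125 = 0.041667, 1/3 · 0.0005787 = 0.0001929, 1/3 · 0.2577 = 0.0859; with total 0.12776.
Dividing through by the total gives posterior P(urn A | data) = 0.32613, P(urn B | data) = 0.0015099, P(urn C | data) = 0.67236.
Averaging over the posterior, P(black next | data) = (1/2)(0.32613) + (11/12)(0.0015099) + (4/11)(0.67236) = 0.40894.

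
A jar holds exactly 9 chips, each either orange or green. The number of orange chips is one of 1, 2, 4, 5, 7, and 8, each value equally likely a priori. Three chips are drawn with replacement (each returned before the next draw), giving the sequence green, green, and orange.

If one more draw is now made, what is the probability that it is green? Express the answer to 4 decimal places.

For each hypothesis, P(data | H) works out to: P(data | r = 1) = (8/9)(8/9)(1/9) = 0.087791; P(data | r = 2) = (7/9)(7/9)(2/9) = 0.13443; P(data | r = 4) = (5/9)(5/9)(4/9) = 0.13717; P(data | r = 5) = (4/9)(4/9)(5/9) = 0.10974; P(data | r = 7) = (2/9)(2/9)(7/9) = 0.038409; P(data | r = 8) = (1/9)(1/9)(8/9) = 0.010974.
Weighting by the prior gives 1/6 · 0.087791 = 0.014632, 1/6 · 0.13443 = 0.022405, 1/6 · 0.13717 = 0.022862, 1/6 · 0.10974 = 0.01829, 1/6 · 0.038409 = 0.0064015, 1/6 · 0.010974 = 0.001829; with total 0.08642.
Normalising, the posterior is P(r = 1 | data) = 0.16931, P(r = 2 | data) = 0.25926, P(r = 4 | data) = 0.26455, P(r = 5 | data) = 0.21164, P(r = 7 | data) = 0.074074, P(r = 8 | data) = 0.021164.
Averaging over the posterior, P(green next | data) = (8/9)(0.16931) + (7/9)(0.25926) + (5/9)(0.26455) + (4/9)(0.21164) + (2/9)(0.074074) + (1/9)(0.021164) = 0.61199.

0.6120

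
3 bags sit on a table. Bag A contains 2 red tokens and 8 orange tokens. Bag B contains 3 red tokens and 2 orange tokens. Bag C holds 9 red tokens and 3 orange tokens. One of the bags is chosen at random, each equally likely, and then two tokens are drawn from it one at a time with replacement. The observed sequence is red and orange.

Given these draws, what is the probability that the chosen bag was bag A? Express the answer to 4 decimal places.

0.2723

Compute the likelihood of the observed sequence for each case: P(data | bag A) = (2/10)(8/10) = 4/25; P(data | bag B) = (3/5)(2/5) = 6/25; P(data | bag C) = (9/12)(3/12) = 3/16.
The prior-weighted likelihoods are 1/3 · 4/25 = 4/75, 1/3 · 6/25 = 2/25, 1/3 · 3/16 = 1/16; with total 47/240.
Therefore the posterior P(bag A | data) = (4/75) / (47/240) = 64/235.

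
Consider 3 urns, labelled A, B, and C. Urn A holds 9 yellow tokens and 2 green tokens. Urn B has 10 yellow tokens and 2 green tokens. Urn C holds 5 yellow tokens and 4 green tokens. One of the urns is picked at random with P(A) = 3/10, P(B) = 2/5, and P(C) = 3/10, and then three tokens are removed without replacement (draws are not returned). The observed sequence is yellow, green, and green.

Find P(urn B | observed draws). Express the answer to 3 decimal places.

0.128

Compute the likelihood of the observed sequence for each case: P(data | urn A) = (9/11)(2/10)(1/9) = 0.018182; P(data | urn B) = (10/12)(2/11)(1/10) = 0.015152; P(data | urn C) = (5/9)(4/8)(3/7) = 0.11905.
The prior-weighted likelihoods are 3/10 · 0.018182 = 0.0054545, 2/5 · 0.015152 = 0.0060606, 3/10 · 0.11905 = 0.035714; summing to 0.047229.
By Bayes' rule, P(urn B | data) = (0.0060606) / (0.047229) = 0.12832.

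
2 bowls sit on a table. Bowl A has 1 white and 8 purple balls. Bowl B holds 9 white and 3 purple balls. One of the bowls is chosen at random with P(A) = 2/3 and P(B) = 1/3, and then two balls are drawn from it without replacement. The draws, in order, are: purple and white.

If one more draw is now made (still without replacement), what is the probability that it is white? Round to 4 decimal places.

0.3834

Under each hypothesis, the probability of the observed sequence is: P(data | bowl A) = (8/9)(1/8) = 0.11111; P(data | bowl B) = (3/12)(9/11) = 0.20455.
Weighting by the prior gives 2/3 · 0.11111 = 0.074074, 1/3 · 0.20455 = 0.068182; summing to 0.14226.
Normalising, the posterior is P(bowl A | data) = 0.52071, P(bowl B | data) = 0.47929.
So P(white next | data) = Σ P(white next | H) P(H | data) = (0)(0.52071) + (4/5)(0.47929) = 0.38343.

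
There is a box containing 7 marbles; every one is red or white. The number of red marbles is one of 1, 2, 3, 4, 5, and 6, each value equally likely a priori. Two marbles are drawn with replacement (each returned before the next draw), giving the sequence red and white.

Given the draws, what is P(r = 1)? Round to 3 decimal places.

Compute the likelihood of the observed sequence for each case: P(data | r = 1) = (1/7)(6/7) = 6/49; P(data | r = 2) = (2/7)(5/7) = 10/49; P(data | r = 3) = (3/7)(4/7) = 12/49; P(data | r = 4) = (4/7)(3/7) = 12/49; P(data | r = 5) = (5/7)(2/7) = 10/49; P(data | r = 6) = (6/7)(1/7) = 6/49.
Multiplying each by its prior: 1/6 · 6/49 = 1/49, 1/6 · 10/49 = 5/147, 1/6 · 12/49 = 2/49, 1/6 · 12/49 = 2/49, 1/6 · 10/49 = 5/147, 1/6 · 6/49 = 1/49; with total 4/21.
So P(r = 1 | data) = (1/49) / (4/21) = 3/28.

0.107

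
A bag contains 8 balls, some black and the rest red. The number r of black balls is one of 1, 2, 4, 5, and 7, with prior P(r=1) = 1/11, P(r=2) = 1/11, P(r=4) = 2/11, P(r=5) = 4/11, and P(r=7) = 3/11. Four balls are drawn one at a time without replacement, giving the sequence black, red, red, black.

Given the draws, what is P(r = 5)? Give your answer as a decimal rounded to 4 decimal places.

Under each hypothesis, the probability of the observed sequence is: P(data | r = 1) = (1/8)(7/7)(6/6)(0/5) = 0; P(data | r = 2) = (2/8)(6/7)(5/6)(1/5) = 0.035714; P(data | r = 4) = (4/8)(4/7)(3/6)(3/5) = 0.085714; P(data | r = 5) = (5/8)(3/7)(2/6)(4/5) = 0.071429; P(data | r = 7) = (7/8)(1/7)(0/6) = 0.
Weighting by the prior gives 1/11 · 0 = 0, 1/11 · 0.035714 = 0.0032468, 2/11 · 0.085714 = 0.015584, 4/11 · 0.071429 = 0.025974, 3/11 · 0 = 0; these sum to 0.044805.
So P(r = 5 | data) = (0.025974) / (0.044805) = 0.57971.

0.5797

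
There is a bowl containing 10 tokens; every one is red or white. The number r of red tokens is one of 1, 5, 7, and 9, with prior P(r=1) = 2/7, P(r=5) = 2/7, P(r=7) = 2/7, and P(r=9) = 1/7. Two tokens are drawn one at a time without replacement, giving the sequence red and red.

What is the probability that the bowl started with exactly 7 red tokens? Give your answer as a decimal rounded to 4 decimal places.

For each hypothesis, P(data | H) works out to: P(data | r = 1) = (1/10)(0/9) = 0; P(data | r = 5) = (5/10)(4/9) = 2/9; P(data | r = 7) = (7/10)(6/9) = 7/15; P(data | r = 9) = (9/10)(8/9) = 4/5.
Weighting by the prior gives 2/7 · 0 = 0, 2/7 · 2/9 = 4/63, 2/7 · 7/15 = 2/15, 1/7 · 4/5 = 4/35; summing to 14/45.
Hence P(r = 7 | data) = (2/15) / (14/45) = 3/7.

0.4286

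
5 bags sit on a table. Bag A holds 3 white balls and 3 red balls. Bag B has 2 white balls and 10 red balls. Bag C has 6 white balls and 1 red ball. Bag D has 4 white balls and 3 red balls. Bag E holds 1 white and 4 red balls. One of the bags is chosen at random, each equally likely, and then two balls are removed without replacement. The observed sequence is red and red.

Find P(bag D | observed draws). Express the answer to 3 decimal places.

0.088

Compute the likelihood of the observed sequence for each case: P(data | bag A) = (3/6)(2/5) = 0.2; P(data | bag B) = (10/12)(9/11) = 0.68182; P(data | bag C) = (1/7)(0/6) = 0; P(data | bag D) = (3/7)(2/6) = 0.14286; P(data | bag E) = (4/5)(3/4) = 0.6.
Multiplying each by its prior: 1/5 · 0.2 = 0.04, 1/5 · 0.68182 = 0.13636, 1/5 · 0 = 0, 1/5 · 0.14286 = 0.028571, 1/5 · 0.6 = 0.12; these sum to 0.32494.
Therefore the posterior P(bag D | data) = (0.028571) / (0.32494) = 0.08793.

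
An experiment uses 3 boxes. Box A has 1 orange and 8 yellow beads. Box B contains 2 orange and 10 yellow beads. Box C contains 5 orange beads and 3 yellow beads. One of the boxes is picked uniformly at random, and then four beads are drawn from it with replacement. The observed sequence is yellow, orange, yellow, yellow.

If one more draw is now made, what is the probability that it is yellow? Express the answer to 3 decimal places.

0.781

The likelihood of the observed sequence under each hypothesis: P(data | box A) = (8/9)(1/9)(8/9)(8/9) = 0.078037; P(data | box B) = (10/12)(2/12)(10/12)(10/12) = 0.096451; P(data | box C) = (3/8)(5/8)(3/8)(3/8) = 0.032959.
The prior-weighted likelihoods are 1/3 · 0.078037 = 0.026012, 1/3 · 0.096451 = 0.03215, 1/3 · 0.032959 = 0.010986; summing to 0.069149.
Dividing through by the total gives posterior P(box A | data) = 0.37618, P(box B | data) = 0.46494, P(box C | data) = 0.15888.
Averaging over the posterior, P(yellow next | data) = (8/9)(0.37618) + (5/6)(0.46494) + (3/8)(0.15888) = 0.78141.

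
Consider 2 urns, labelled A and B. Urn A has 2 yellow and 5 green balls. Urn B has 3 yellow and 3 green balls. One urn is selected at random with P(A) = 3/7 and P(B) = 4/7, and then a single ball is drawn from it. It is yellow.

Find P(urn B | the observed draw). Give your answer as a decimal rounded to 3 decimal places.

Under each hypothesis, the probability of this draw is: P(data | urn A) = (2/7) = 2/7; P(data | urn B) = (3/6) = 1/2.
The prior-weighted likelihoods are 3/7 · 2/7 = 6/49, 4/7 · 1/2 = 2/7; these sum to 20/49.
So P(urn B | data) = (2/7) / (20/49) = 7/10.

0.700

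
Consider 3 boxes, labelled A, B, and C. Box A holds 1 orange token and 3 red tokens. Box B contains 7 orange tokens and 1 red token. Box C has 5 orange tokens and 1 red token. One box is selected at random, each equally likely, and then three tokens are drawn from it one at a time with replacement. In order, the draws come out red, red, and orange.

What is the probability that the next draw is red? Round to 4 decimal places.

0.6257

For each hypothesis, P(data | H) works out to: P(data | box A) = (3/4)(3/4)(1/4) = 0.14062; P(data | box B) = (1/8)(1/8)(7/8) = 0.013672; P(data | box C) = (1/6)(1/6)(5/6) = 0.023148.
The prior-weighted likelihoods are 1/3 · 0.14062 = 0.046875, 1/3 · 0.013672 = 0.0045573, 1/3 · 0.023148 = 0.007716; with total 0.059148.
Dividing through by the total gives posterior P(box A | data) = 0.7925, P(box B | data) = 0.077049, P(box C | data) = 0.13045.
Averaging over the posterior, P(red next | data) = (3/4)(0.7925) + (1/8)(0.077049) + (1/6)(0.13045) = 0.62575.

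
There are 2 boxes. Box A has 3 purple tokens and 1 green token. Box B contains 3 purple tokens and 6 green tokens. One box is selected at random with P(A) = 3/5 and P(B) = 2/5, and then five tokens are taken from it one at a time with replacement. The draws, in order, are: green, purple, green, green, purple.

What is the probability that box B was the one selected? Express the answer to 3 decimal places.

The likelihood of the observed sequence under each hypothesis: P(data | box A) = (1/4)(3/4)(1/4)(1/4)(3/4) = 0.0087891; P(data | box B) = (6/9)(3/9)(6/9)(6/9)(3/9) = 0.032922.
Weighting by the prior gives 3/5 · 0.0087891 = 0.0052734, 2/5 · 0.032922 = 0.013169; these sum to 0.018442.
Hence P(box B | data) = (0.013169) / (0.018442) = 0.71406.

0.714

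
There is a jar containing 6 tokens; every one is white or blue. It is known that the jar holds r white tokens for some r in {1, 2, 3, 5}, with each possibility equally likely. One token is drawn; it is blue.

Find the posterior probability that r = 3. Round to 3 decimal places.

For each hypothesis, P(data | H) works out to: P(data | r = 1) = (5/6) = 5/6; P(data | r = 2) = (4/6) = 2/3; P(data | r = 3) = (3/6) = 1/2; P(data | r = 5) = (1/6) = 1/6.
Weighting by the prior gives 1/4 · 5/6 = 5/24, 1/4 · 2/3 = 1/6, 1/4 · 1/2 = 1/8, 1/4 · 1/6 = 1/24; with total 13/24.
By Bayes' rule, P(r = 3 | data) = (1/8) / (13/24) = 3/13.

0.231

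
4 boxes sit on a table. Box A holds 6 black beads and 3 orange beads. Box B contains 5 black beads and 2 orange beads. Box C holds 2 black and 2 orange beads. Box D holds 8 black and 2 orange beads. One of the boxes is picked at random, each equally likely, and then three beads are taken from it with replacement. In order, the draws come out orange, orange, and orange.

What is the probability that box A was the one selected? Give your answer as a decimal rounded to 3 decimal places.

0.192

For each hypothesis, P(data | H) works out to: P(data | box A) = (3/9)(3/9)(3/9) = 0.037037; P(data | box B) = (2/7)(2/7)(2/7) = 0.023324; P(data | box C) = (2/4)(2/4)(2/4) = 0.125; P(data | box D) = (2/10)(2/10)(2/10) = 0.008.
Multiplying each by its prior: 1/4 · 0.037037 = 0.0092593, 1/4 · 0.023324 = 0.0058309, 1/4 · 0.125 = 0.03125, 1/4 · 0.008 = 0.002; with total 0.04834.
Therefore the posterior P(box A | data) = (0.0092593) / (0.04834) = 0.19154.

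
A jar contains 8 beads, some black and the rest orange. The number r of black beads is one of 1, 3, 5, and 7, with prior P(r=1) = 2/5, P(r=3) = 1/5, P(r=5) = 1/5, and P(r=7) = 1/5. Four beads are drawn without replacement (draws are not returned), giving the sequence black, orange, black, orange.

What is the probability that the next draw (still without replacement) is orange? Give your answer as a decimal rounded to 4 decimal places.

The likelihood of the observed sequence under each hypothesis: P(data | r = 1) = (1/8)(7/7)(0/6) = 0; P(data | r = 3) = (3/8)(5/7)(2/6)(4/5) = 1/14; P(data | r = 5) = (5/8)(3/7)(4/6)(2/5) = 1/14; P(data | r = 7) = (7/8)(1/7)(6/6)(0/5) = 0.
Multiplying each by its prior: 2/5 · 0 = 0, 1/5 · 1/14 = 1/70, 1/5 · 1/14 = 1/70, 1/5 · 0 = 0; with total 1/35.
The posterior is then P(r = 1 | data) = 0, P(r = 3 | data) = 1/2, P(r = 5 | data) = 1/2, P(r = 7 | data) = 0.
Averaging over the posterior, P(orange next | data) = (3/4)(1/2) + (1/4)(1/2) = 1/2.

0.5000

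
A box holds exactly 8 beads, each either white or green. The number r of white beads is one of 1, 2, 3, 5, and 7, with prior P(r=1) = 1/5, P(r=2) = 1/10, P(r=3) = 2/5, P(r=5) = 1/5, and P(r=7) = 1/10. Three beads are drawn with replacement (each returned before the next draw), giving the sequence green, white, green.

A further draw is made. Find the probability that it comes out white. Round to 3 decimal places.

0.362

The likelihood of the observed sequence under each hypothesis: P(data | r = 1) = (7/8)(1/8)(7/8) = 0.095703; P(data | r = 2) = (6/8)(2/8)(6/8) = 0.14062; P(data | r = 3) = (5/8)(3/8)(5/8) = 0.14648; P(data | r = 5) = (3/8)(5/8)(3/8) = 0.087891; P(data | r = 7) = (1/8)(7/8)(1/8) = 0.013672.
Multiplying each by its prior: 1/5 · 0.095703 = 0.019141, 1/10 · 0.14062 = 0.014063, 2/5 · 0.14648 = 0.058594, 1/5 · 0.087891 = 0.017578, 1/10 · 0.013672 = 0.0013672; these sum to 0.11074.
Normalising, the posterior is P(r = 1 | data) = 0.17284, P(r = 2 | data) = 0.12698, P(r = 3 | data) = 0.5291, P(r = 5 | data) = 0.15873, P(r = 7 | data) = 0.012346.
The predictive probability is P(white next | data) = (1/8)(0.17284) + (1/4)(0.12698) + (3/8)(0.5291) + (5/8)(0.15873) + (7/8)(0.012346) = 0.36177.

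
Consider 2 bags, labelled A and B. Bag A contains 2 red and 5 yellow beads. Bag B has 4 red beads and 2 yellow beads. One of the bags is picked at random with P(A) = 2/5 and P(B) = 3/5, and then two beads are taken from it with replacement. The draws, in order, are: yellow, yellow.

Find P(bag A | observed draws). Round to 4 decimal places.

The likelihood of the observed sequence under each hypothesis: P(data | bag A) = (5/7)(5/7) = 25/49; P(data | bag B) = (2/6)(2/6) = 1/9.
Multiplying each by its prior: 2/5 · 25/49 = 10/49, 3/5 · 1/9 = 1/15; these sum to 199/735.
By Bayes' rule, P(bag A | data) = (10/49) / (199/735) = 150/199.

0.7538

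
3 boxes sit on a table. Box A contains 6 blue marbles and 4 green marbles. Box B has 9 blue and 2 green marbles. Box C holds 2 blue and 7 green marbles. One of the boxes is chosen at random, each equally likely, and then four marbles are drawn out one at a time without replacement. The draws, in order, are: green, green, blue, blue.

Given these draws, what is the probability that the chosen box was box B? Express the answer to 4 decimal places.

Compute the likelihood of the observed sequence for each case: P(data | box A) = (4/10)(3/9)(6/8)(5/7) = 0.071429; P(data | box B) = (2/11)(1/10)(9/9)(8/8) = 0.018182; P(data | box C) = (7/9)(6/8)(2/7)(1/6) = 0.027778.
Multiplying each by its prior: 1/3 · 0.071429 = 0.02381, 1/3 · 0.018182 = 0.0060606, 1/3 · 0.027778 = 0.0092593; with total 0.039129.
Therefore the posterior P(box B | data) = (0.0060606) / (0.039129) = 0.15489.

0.1549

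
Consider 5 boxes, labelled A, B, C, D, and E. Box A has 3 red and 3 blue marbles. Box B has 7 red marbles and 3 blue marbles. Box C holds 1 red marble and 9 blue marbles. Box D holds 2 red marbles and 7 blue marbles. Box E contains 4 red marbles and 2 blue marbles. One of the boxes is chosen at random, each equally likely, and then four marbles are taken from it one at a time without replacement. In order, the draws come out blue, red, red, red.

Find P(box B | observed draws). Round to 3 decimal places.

0.405

The likelihood of the observed sequence under each hypothesis: P(data | box A) = (3/6)(3/5)(2/4)(1/3) = 1/20; P(data | box B) = (3/10)(7/9)(6/8)(5/7) = 1/8; P(data | box C) = (9/10)(1/9)(0/8) = 0; P(data | box D) = (7/9)(2/8)(1/7)(0/6) = 0; P(data | box E) = (2/6)(4/5)(3/4)(2/3) = 2/15.
The prior-weighted likelihoods are 1/5 · 1/20 = 1/100, 1/5 · 1/8 = 1/40, 1/5 · 0 = 0, 1/5 · 0 = 0, 1/5 · 2/15 = 2/75; these sum to 37/600.
Hence P(box B | data) = (1/40) / (37/600) = 15/37.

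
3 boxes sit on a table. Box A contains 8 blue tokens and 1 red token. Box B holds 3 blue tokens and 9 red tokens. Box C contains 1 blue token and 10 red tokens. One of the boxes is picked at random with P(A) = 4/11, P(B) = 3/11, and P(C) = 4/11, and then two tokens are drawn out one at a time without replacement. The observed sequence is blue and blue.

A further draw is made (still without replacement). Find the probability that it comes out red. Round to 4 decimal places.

0.1747

The likelihood of the observed sequence under each hypothesis: P(data | box A) = (8/9)(7/8) = 0.77778; P(data | box B) = (3/12)(2/11) = 0.045455; P(data | box C) = (1/11)(0/10) = 0.
The prior-weighted likelihoods are 4/11 · 0.77778 = 0.28283, 3/11 · 0.045455 = 0.012397, 4/11 · 0 = 0; with total 0.29522.
The posterior is then P(box A | data) = 0.95801, P(box B | data) = 0.041991, P(box C | data) = 0.
So P(red next | data) = Σ P(red next | H) P(H | data) = (1/7)(0.95801) + (9/10)(0.041991) = 0.17465.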